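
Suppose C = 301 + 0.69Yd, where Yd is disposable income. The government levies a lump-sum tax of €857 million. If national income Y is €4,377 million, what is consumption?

Yd = Y − T = 4377 − 857 = 3520
C = 301 + 0.69(3520) = 301 + 2428.8 = 2729.8

C = 2729.8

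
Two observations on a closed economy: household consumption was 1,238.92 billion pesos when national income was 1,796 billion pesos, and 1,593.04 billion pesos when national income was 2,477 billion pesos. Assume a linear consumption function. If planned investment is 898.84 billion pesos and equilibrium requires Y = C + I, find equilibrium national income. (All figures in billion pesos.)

Y = 2508

MPC = (1593.04 − 1238.92)/(2477 − 1796) = 354.12/681 = 0.52
a = 1238.92 − 0.52(1796) = 305
Equilibrium: Y = 305 + 0.52Y + 898.84
0.48Y = 1203.84, so Y = 1203.84/0.48 = 2508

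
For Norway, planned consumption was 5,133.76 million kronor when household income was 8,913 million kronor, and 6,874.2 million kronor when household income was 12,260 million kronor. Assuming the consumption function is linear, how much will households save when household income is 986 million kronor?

S = -25.72

MPC = (6874.2 − 5133.76)/(12260 − 8913) = 1740.44/3347 = 0.52
a = 5133.76 − 0.52(8913) = 5133.76 − 4634.76 = 499
C = 499 + 0.52(986) = 1011.72
S = 986 − 1011.72 = -25.72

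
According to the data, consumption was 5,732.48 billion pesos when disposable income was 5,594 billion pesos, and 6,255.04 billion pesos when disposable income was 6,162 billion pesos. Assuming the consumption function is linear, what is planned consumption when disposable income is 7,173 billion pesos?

C = 7185.16

MPC = (6255.04 − 5732.48)/(6162 − 5594) = 522.56/568 = 0.92
a = 5732.48 − 0.92(5594) = 5732.48 − 5146.48 = 586
C = 586 + 0.92(7173) = 586 + 6599.16 = 7185.16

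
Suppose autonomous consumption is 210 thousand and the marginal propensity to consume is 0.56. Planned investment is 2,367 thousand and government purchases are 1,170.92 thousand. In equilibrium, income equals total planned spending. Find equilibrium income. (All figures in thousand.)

Y = 8518

Y = C + I + G = 210 + 0.56Y + 2367 + 1170.92
Y − 0.56Y = 3747.92
0.44Y = 3747.92, so Y = 3747.92/0.44 = 8518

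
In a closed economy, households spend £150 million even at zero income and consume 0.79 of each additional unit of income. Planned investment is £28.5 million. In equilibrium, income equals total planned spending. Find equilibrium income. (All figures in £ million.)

Y = 850

Y = C + I = 150 + 0.79Y + 28.5
Y − 0.79Y = 178.5
0.21Y = 178.5, so Y = 178.5/0.21 = 850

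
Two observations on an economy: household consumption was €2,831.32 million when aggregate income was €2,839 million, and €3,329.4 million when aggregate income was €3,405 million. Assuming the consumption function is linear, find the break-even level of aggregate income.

Y = 2775

MPC = (3329.4 − 2831.32)/(3405 − 2839) = 498.08/566 = 0.88
a = 2831.32 − 0.88(2839) = 2831.32 − 2498.32 = 333
Break-even: Y = a/(1−MPC) = 333/0.12 = 2775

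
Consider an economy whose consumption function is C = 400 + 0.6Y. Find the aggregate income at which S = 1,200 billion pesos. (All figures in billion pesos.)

Y = 4000

S = Y − C = -400 + 0.4Y
-400 + 0.4Y = 1200, so 0.4Y = 1600 and Y = 4000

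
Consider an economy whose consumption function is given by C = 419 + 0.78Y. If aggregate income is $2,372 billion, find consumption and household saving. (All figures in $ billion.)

C = 419 + 0.78(2372) = 419 + 1850.16 = 2269.16
S = Y − C = 2372 − 2269.16 = 102.84

C = 2269.16; S = 102.84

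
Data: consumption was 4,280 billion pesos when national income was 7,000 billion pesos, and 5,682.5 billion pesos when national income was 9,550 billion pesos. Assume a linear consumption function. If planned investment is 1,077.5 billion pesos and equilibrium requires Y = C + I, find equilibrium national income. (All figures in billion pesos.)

Y = 3350

MPC = (5682.5 − 4280)/(9550 − 7000) = 1402.5/2550 = 0.55
a = 4280 − 0.55(7000) = 430
Equilibrium: Y = 430 + 0.55Y + 1077.5
0.45Y = 1507.5, so Y = 1507.5/0.45 = 3350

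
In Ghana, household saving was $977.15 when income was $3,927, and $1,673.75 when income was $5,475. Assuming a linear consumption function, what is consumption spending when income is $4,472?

C = 3249.6

MPS = ΔS/ΔY = (1673.75 − 977.15)/(5475 − 3927) = 696.6/1548 = 0.45
MPC = 1 − MPS = 0.55
Autonomous saving = 977.15 − 0.45(3927) = -790, so a = 790
C = 790 + 0.55(4472) = 790 + 2459.6 = 3249.6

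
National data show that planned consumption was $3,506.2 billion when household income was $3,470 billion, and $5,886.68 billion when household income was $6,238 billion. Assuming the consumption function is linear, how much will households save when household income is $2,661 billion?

MPC = (5886.68 − 3506.2)/(6238 − 3470) = 2380.48/2768 = 0.86
a = 3506.2 − 0.86(3470) = 3506.2 − 2984.2 = 522
C = 522 + 0.86(2661) = 2810.46
S = 2661 − 2810.46 = -149.46

S = -149.46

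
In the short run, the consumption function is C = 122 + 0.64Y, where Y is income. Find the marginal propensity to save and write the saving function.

MPS = 0.36; S = -122 + 0.36Y

MPS = 1 − MPC = 1 − 0.64 = 0.36
S = Y − C = -122 + 0.36Y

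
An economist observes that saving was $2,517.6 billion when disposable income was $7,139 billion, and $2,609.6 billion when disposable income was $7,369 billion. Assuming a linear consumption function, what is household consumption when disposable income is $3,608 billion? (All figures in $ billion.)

C = 2502.8

MPS = ΔS/ΔY = (2609.6 − 2517.6)/(7369 − 7139) = 92/230 = 0.4
MPC = 1 − MPS = 0.6
Autonomous saving = 2517.6 − 0.4(7139) = -338, so a = 338
C = 338 + 0.6(3608) = 338 + 2164.8 = 2502.8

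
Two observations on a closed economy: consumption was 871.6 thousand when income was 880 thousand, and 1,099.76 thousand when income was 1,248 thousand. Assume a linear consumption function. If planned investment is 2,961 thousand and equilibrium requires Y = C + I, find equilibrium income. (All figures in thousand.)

MPC = (1099.76 − 871.6)/(1248 − 880) = 228.16/368 = 0.62
a = 871.6 − 0.62(880) = 326
Equilibrium: Y = 326 + 0.62Y + 2961
0.38Y = 3287, so Y = 3287/0.38 = 8650

Y = 8650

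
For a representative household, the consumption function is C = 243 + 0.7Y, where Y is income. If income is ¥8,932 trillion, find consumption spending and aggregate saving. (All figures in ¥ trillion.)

C = 243 + 0.7(8932) = 243 + 6252.4 = 6495.4
S = Y − C = 8932 − 6495.4 = 2436.6

C = 6495.4; S = 2436.6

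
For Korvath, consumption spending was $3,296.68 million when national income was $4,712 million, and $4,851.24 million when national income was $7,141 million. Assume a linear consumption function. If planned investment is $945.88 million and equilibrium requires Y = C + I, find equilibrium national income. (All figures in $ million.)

Y = 3408

MPC = (4851.24 − 3296.68)/(7141 − 4712) = 1554.56/2429 = 0.64
a = 3296.68 − 0.64(4712) = 281
Equilibrium: Y = 281 + 0.64Y + 945.88
0.36Y = 1226.88, so Y = 1226.88/0.36 = 3408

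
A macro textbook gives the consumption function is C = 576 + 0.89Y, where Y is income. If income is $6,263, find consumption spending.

C = 6150.07

C = 576 + 0.89(6263) = 576 + 5574.07 = 6150.07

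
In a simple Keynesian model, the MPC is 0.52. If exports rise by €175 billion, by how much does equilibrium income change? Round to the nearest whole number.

The multiplier is 1/(1 − MPC) = 1/0.48.
ΔY = 175/0.48 = 364.58 ≈ 365

ΔY ≈ 365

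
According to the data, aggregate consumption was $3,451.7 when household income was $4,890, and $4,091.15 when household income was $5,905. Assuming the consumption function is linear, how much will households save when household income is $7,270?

MPC = (4091.15 − 3451.7)/(5905 − 4890) = 639.45/1015 = 0.63
a = 3451.7 − 0.63(4890) = 3451.7 − 3080.7 = 371
C = 371 + 0.63(7270) = 4951.1
S = 7270 − 4951.1 = 2318.9

S = 2318.9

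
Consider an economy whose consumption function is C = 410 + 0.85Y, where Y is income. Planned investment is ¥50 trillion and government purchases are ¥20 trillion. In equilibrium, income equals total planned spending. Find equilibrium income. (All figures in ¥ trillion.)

Y = C + I + G = 410 + 0.85Y + 50 + 20
Y − 0.85Y = 480
0.15Y = 480, so Y = 480/0.15 = 3200

Y = 3200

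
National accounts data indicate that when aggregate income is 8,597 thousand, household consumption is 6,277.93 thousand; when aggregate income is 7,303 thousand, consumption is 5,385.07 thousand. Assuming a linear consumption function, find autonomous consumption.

MPC = ΔC/ΔY = (6277.93 − 5385.07)/(8597 − 7303) = 892.86/1294 = 0.69
a = C − MPC·Y = 5385.07 − 0.69(7303) = 5385.07 − 5039.07 = 346

a = 346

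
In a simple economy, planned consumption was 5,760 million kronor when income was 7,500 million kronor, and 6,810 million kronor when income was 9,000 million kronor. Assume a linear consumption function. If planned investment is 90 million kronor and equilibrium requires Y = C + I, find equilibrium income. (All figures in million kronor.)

MPC = (6810 − 5760)/(9000 − 7500) = 1050/1500 = 0.7
a = 5760 − 0.7(7500) = 510
Equilibrium: Y = 510 + 0.7Y + 90
0.3Y = 600, so Y = 600/0.3 = 2000

Y = 2000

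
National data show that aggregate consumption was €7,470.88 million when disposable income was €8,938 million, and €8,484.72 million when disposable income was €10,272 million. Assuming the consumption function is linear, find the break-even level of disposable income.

Y = 2825

MPC = (8484.72 − 7470.88)/(10272 − 8938) = 1013.84/1334 = 0.76
a = 7470.88 − 0.76(8938) = 7470.88 − 6792.88 = 678
Break-even: Y = a/(1−MPC) = 678/0.24 = 2825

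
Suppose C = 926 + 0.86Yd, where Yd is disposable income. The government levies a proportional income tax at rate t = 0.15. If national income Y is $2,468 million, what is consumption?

C = 2730.108

Yd = (1 − 0.15)(2468) = 0.85(2468) = 2097.8
C = 926 + 0.86(2097.8) = 926 + 1804.108 = 2730.108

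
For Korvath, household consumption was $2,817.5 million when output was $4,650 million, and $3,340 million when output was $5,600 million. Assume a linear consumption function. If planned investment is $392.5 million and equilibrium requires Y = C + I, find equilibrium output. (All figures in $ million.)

Y = 1450

MPC = (3340 − 2817.5)/(5600 − 4650) = 522.5/950 = 0.55
a = 2817.5 − 0.55(4650) = 260
Equilibrium: Y = 260 + 0.55Y + 392.5
0.45Y = 652.5, so Y = 652.5/0.45 = 1450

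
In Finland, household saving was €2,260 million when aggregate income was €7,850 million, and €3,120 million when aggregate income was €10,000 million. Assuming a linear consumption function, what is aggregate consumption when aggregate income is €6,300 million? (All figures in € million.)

MPS = ΔS/ΔY = (3120 − 2260)/(10000 − 7850) = 860/2150 = 0.4
MPC = 1 − MPS = 0.6
Autonomous saving = 2260 − 0.4(7850) = -880, so a = 880
C = 880 + 0.6(6300) = 880 + 3780 = 4660

C = 4660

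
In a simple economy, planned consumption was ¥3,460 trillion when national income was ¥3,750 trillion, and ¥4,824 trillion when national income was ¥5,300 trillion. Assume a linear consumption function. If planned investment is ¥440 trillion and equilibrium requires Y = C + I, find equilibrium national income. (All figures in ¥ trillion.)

Y = 5000

MPC = (4824 − 3460)/(5300 − 3750) = 1364/1550 = 0.88
a = 3460 − 0.88(3750) = 160
Equilibrium: Y = 160 + 0.88Y + 440
0.12Y = 600, so Y = 600/0.12 = 5000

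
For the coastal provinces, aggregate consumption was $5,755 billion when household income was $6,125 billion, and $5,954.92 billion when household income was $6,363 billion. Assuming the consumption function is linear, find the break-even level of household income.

MPC = (5954.92 − 5755)/(6363 − 6125) = 199.92/238 = 0.84
a = 5755 − 0.84(6125) = 5755 − 5145 = 610
Break-even: Y = a/(1−MPC) = 610/0.16 = 3812.5

Y = 3812.5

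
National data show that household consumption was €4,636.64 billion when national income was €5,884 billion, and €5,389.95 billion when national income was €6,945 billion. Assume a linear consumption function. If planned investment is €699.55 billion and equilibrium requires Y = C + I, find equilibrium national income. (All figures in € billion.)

Y = 3995

MPC = (5389.95 − 4636.64)/(6945 − 5884) = 753.31/1061 = 0.71
a = 4636.64 − 0.71(5884) = 459
Equilibrium: Y = 459 + 0.71Y + 699.55
0.29Y = 1158.55, so Y = 1158.55/0.29 = 3995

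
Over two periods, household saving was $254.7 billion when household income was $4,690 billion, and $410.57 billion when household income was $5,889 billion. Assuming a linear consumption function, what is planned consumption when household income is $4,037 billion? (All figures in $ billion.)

C = 3867.19

MPS = ΔS/ΔY = (410.57 − 254.7)/(5889 − 4690) = 155.87/1199 = 0.13
MPC = 1 − MPS = 0.87
Autonomous saving = 254.7 − 0.13(4690) = -355, so a = 355
C = 355 + 0.87(4037) = 355 + 3512.19 = 3867.19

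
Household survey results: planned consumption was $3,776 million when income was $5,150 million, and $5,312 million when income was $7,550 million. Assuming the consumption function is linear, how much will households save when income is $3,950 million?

MPC = (5312 − 3776)/(7550 − 5150) = 1536/2400 = 0.64
a = 3776 − 0.64(5150) = 3776 − 3296 = 480
C = 480 + 0.64(3950) = 3008
S = 3950 − 3008 = 942

S = 942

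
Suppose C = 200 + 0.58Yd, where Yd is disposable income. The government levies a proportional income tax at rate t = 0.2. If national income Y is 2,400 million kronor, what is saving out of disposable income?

S = 606.4

Yd = (1 − 0.2)(2400) = 0.8(2400) = 1920
C = 200 + 0.58(1920) = 200 + 1113.6 = 1313.6
S = Yd − C = 1920 − 1313.6 = 606.4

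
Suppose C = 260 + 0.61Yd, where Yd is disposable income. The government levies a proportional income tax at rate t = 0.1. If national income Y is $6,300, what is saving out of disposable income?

S = 1951.3

Yd = (1 − 0.1)(6300) = 0.9(6300) = 5670
C = 260 + 0.61(5670) = 260 + 3458.7 = 3718.7
S = Yd − C = 5670 − 3718.7 = 1951.3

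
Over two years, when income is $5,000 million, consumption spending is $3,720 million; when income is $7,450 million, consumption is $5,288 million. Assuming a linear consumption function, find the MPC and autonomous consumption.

MPC = ΔC/ΔY = (5288 − 3720)/(7450 − 5000) = 1568/2450 = 0.64
a = C − MPC·Y = 3720 − 0.64(5000) = 3720 − 3200 = 520

MPC = 0.64; a = 520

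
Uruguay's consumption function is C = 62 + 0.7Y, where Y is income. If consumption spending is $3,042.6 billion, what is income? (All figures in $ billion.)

Y = 4258

62 + 0.7Y = 3042.6
0.7Y = 2980.6, so Y = 2980.6/0.7 = 4258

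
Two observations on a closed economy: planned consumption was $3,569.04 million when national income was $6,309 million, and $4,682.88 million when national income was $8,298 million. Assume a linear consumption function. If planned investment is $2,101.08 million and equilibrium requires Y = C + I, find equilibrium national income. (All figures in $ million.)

Y = 4857

MPC = (4682.88 − 3569.04)/(8298 − 6309) = 1113.84/1989 = 0.56
a = 3569.04 − 0.56(6309) = 36
Equilibrium: Y = 36 + 0.56Y + 2101.08
0.44Y = 2137.08, so Y = 2137.08/0.44 = 4857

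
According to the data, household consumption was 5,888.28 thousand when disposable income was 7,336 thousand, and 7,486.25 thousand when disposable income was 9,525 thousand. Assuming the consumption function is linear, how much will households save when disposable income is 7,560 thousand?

MPC = (7486.25 − 5888.28)/(9525 − 7336) = 1597.97/2189 = 0.73
a = 5888.28 − 0.73(7336) = 5888.28 − 5355.28 = 533
C = 533 + 0.73(7560) = 6051.8
S = 7560 − 6051.8 = 1508.2

S = 1508.2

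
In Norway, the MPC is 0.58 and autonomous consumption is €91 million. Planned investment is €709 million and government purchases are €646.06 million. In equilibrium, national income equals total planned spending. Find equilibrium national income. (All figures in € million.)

Y = C + I + G = 91 + 0.58Y + 709 + 646.06
Y − 0.58Y = 1446.06
0.42Y = 1446.06, so Y = 1446.06/0.42 = 3443

Y = 3443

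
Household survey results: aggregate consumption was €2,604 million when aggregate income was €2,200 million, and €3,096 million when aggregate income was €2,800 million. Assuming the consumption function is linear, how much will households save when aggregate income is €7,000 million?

MPC = (3096 − 2604)/(2800 − 2200) = 492/600 = 0.82
a = 2604 − 0.82(2200) = 2604 − 1804 = 800
C = 800 + 0.82(7000) = 6540
S = 7000 − 6540 = 460

S = 460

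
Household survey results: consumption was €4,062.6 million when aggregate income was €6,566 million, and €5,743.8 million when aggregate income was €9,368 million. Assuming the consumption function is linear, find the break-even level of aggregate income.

MPC = (5743.8 − 4062.6)/(9368 − 6566) = 1681.2/2802 = 0.6
a = 4062.6 − 0.6(6566) = 4062.6 − 3939.6 = 123
Break-even: Y = a/(1−MPC) = 123/0.4 = 307.5

Y = 307.5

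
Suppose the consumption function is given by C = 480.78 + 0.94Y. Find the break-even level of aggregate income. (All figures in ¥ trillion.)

Y = 8013

At break-even, C = Y: 480.78 + 0.94Y = Y
0.06Y = 480.78, so Y = 480.78/0.06 = 8013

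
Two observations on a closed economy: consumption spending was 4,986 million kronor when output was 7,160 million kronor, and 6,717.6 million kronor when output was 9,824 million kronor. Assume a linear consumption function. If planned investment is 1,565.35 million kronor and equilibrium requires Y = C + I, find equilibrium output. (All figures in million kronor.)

Y = 5421

MPC = (6717.6 − 4986)/(9824 − 7160) = 1731.6/2664 = 0.65
a = 4986 − 0.65(7160) = 332
Equilibrium: Y = 332 + 0.65Y + 1565.35
0.35Y = 1897.35, so Y = 1897.35/0.35 = 5421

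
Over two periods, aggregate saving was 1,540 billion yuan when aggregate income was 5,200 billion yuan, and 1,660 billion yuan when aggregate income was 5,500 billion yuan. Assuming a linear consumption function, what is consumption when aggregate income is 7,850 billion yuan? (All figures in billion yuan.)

C = 5250

MPS = ΔS/ΔY = (1660 − 1540)/(5500 − 5200) = 120/300 = 0.4
MPC = 1 − MPS = 0.6
Autonomous saving = 1540 − 0.4(5200) = -540, so a = 540
C = 540 + 0.6(7850) = 540 + 4710 = 5250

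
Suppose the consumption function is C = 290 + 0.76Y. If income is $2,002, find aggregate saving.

C = 290 + 0.76(2002) = 290 + 1521.52 = 1811.52
S = Y − C = 2002 − 1811.52 = 190.48

S = 190.48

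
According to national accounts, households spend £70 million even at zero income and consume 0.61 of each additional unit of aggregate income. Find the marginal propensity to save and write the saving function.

MPS = 0.39; S = -70 + 0.39Y

MPS = 1 − MPC = 1 − 0.61 = 0.39
S = Y − C = -70 + 0.39Y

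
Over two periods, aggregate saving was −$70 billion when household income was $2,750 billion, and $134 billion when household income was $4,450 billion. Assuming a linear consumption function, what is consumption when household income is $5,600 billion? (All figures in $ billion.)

C = 5328

MPS = ΔS/ΔY = (134 − (-70))/(4450 − 2750) = 204/1700 = 0.12
MPC = 1 − MPS = 0.88
Autonomous saving = -70 − 0.12(2750) = -400, so a = 400
C = 400 + 0.88(5600) = 400 + 4928 = 5328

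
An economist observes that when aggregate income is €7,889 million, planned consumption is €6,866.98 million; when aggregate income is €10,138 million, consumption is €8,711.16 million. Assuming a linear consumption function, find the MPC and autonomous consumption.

MPC = ΔC/ΔY = (8711.16 − 6866.98)/(10138 − 7889) = 1844.18/2249 = 0.82
a = C − MPC·Y = 6866.98 − 0.82(7889) = 6866.98 − 6468.98 = 398

MPC = 0.82; a = 398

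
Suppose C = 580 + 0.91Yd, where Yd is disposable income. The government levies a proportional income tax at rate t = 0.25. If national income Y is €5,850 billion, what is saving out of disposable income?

Yd = (1 − 0.25)(5850) = 0.75(5850) = 4387.5
C = 580 + 0.91(4387.5) = 580 + 3992.625 = 4572.625
S = Yd − C = 4387.5 − 4572.625 = -185.125

S = -185.125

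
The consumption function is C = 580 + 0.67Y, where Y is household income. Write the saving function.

S = Y − C = Y − (580 + 0.67Y) = -580 + (1 − 0.67)Y

S = -580 + 0.33Y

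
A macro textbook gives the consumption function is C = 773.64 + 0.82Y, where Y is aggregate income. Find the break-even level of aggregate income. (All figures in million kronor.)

Y = 4298

At break-even, C = Y: 773.64 + 0.82Y = Y
0.18Y = 773.64, so Y = 773.64/0.18 = 4298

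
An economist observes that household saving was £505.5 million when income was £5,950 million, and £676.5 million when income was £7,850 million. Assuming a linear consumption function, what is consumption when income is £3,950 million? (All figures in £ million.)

MPS = ΔS/ΔY = (676.5 − 505.5)/(7850 − 5950) = 171/1900 = 0.09
MPC = 1 − MPS = 0.91
Autonomous saving = 505.5 − 0.09(5950) = -30, so a = 30
C = 30 + 0.91(3950) = 30 + 3594.5 = 3624.5

C = 3624.5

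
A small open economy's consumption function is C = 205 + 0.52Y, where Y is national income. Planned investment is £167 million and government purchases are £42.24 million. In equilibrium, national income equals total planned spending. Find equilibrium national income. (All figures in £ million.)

Y = 863

Y = C + I + G = 205 + 0.52Y + 167 + 42.24
Y − 0.52Y = 414.24
0.48Y = 414.24, so Y = 414.24/0.48 = 863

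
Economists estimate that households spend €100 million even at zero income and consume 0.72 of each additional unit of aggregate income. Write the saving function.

S = Y − C = Y − (100 + 0.72Y) = -100 + (1 − 0.72)Y

S = -100 + 0.28Y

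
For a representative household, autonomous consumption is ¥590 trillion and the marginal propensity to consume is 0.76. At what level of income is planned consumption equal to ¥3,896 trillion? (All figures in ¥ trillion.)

590 + 0.76Y = 3896
0.76Y = 3306, so Y = 3306/0.76 = 4350

Y = 4350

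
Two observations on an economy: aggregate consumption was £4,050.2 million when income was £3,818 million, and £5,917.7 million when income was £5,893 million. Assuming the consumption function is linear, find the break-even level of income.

Y = 6140

MPC = (5917.7 − 4050.2)/(5893 − 3818) = 1867.5/2075 = 0.9
a = 4050.2 − 0.9(3818) = 4050.2 − 3436.2 = 614
Break-even: Y = a/(1−MPC) = 614/0.1 = 6140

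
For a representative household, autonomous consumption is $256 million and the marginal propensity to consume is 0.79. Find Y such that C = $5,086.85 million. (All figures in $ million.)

Y = 6115

256 + 0.79Y = 5086.85
0.79Y = 4830.85, so Y = 4830.85/0.79 = 6115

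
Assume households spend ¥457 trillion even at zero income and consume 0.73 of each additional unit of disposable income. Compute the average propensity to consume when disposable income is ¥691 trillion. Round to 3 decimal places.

C = 457 + 0.73(691) = 961.43
APC = C/Y = 961.43/691 = 1.391

APC = 1.391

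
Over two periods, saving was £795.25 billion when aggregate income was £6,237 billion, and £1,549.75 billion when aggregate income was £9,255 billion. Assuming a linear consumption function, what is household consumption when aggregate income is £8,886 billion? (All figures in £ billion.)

MPS = ΔS/ΔY = (1549.75 − 795.25)/(9255 − 6237) = 754.5/3018 = 0.25
MPC = 1 − MPS = 0.75
Autonomous saving = 795.25 − 0.25(6237) = -764, so a = 764
C = 764 + 0.75(8886) = 764 + 6664.5 = 7428.5

C = 7428.5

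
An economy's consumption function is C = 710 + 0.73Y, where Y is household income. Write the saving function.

S = -710 + 0.27Y

S = Y − C = Y − (710 + 0.73Y) = -710 + (1 − 0.73)Y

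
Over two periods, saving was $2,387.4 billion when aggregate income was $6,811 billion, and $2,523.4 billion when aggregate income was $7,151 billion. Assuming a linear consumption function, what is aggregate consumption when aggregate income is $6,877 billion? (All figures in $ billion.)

MPS = ΔS/ΔY = (2523.4 − 2387.4)/(7151 − 6811) = 136/340 = 0.4
MPC = 1 − MPS = 0.6
Autonomous saving = 2387.4 − 0.4(6811) = -337, so a = 337
C = 337 + 0.6(6877) = 337 + 4126.2 = 4463.2

C = 4463.2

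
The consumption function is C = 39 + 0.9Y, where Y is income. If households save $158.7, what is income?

Y = 1977

S = Y − C = -39 + 0.1Y
-39 + 0.1Y = 158.7, so 0.1Y = 197.7 and Y = 1977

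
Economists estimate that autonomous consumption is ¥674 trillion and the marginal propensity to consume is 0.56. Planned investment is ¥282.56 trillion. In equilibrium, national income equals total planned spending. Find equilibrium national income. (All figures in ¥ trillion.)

Y = 2174

Y = C + I = 674 + 0.56Y + 282.56
Y − 0.56Y = 956.56
0.44Y = 956.56, so Y = 956.56/0.44 = 2174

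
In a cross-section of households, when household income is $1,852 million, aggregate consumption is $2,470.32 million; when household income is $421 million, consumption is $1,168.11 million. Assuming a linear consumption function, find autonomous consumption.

a = 785

MPC = ΔC/ΔY = (2470.32 − 1168.11)/(1852 − 421) = 1302.21/1431 = 0.91
a = C − MPC·Y = 1168.11 − 0.91(421) = 1168.11 − 383.11 = 785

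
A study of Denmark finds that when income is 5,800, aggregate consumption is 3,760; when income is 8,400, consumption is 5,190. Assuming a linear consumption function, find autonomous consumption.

a = 570

MPC = ΔC/ΔY = (5190 − 3760)/(8400 − 5800) = 1430/2600 = 0.55
a = C − MPC·Y = 3760 − 0.55(5800) = 3760 − 3190 = 570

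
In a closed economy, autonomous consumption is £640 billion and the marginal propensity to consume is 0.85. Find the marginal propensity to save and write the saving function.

MPS = 0.15; S = -640 + 0.15Y

MPS = 1 − MPC = 1 − 0.85 = 0.15
S = Y − C = -640 + 0.15Y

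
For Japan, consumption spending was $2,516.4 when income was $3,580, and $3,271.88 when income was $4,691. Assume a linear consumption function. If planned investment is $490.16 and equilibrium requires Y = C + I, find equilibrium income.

Y = 1788

MPC = (3271.88 − 2516.4)/(4691 − 3580) = 755.48/1111 = 0.68
a = 2516.4 − 0.68(3580) = 82
Equilibrium: Y = 82 + 0.68Y + 490.16
0.32Y = 572.16, so Y = 572.16/0.32 = 1788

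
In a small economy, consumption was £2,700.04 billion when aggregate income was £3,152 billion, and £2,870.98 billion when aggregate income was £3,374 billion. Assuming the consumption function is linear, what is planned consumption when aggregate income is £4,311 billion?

MPC = (2870.98 − 2700.04)/(3374 − 3152) = 170.94/222 = 0.77
a = 2700.04 − 0.77(3152) = 2700.04 − 2427.04 = 273
C = 273 + 0.77(4311) = 273 + 3319.47 = 3592.47

C = 3592.47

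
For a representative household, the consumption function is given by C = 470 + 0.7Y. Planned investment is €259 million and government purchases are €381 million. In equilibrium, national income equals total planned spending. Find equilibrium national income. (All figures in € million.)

Y = 3700

Y = C + I + G = 470 + 0.7Y + 259 + 381
Y − 0.7Y = 1110
0.3Y = 1110, so Y = 1110/0.3 = 3700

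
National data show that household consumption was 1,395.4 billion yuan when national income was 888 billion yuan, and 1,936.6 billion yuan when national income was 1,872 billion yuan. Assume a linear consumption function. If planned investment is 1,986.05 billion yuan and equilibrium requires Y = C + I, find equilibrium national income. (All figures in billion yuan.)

Y = 6429

MPC = (1936.6 − 1395.4)/(1872 − 888) = 541.2/984 = 0.55
a = 1395.4 − 0.55(888) = 907
Equilibrium: Y = 907 + 0.55Y + 1986.05
0.45Y = 2893.05, so Y = 2893.05/0.45 = 6429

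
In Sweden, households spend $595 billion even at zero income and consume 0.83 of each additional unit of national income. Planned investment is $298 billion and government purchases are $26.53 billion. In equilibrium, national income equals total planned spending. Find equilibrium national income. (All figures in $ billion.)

Y = C + I + G = 595 + 0.83Y + 298 + 26.53
Y − 0.83Y = 919.53
0.17Y = 919.53, so Y = 919.53/0.17 = 5409

Y = 5409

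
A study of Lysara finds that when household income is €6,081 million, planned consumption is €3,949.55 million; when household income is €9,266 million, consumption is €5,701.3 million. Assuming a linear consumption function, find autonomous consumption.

a = 605

MPC = ΔC/ΔY = (5701.3 − 3949.55)/(9266 − 6081) = 1751.75/3185 = 0.55
a = C − MPC·Y = 3949.55 − 0.55(6081) = 3949.55 − 3344.55 = 605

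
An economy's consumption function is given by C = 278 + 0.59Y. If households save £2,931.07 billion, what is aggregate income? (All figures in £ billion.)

Y = 7827

S = Y − C = -278 + 0.41Y
-278 + 0.41Y = 2931.07, so 0.41Y = 3209.07 and Y = 7827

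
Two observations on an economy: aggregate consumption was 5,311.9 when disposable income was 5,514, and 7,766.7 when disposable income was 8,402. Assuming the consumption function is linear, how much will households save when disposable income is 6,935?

MPC = (7766.7 − 5311.9)/(8402 − 5514) = 2454.8/2888 = 0.85
a = 5311.9 − 0.85(5514) = 5311.9 − 4686.9 = 625
C = 625 + 0.85(6935) = 6519.75
S = 6935 − 6519.75 = 415.25

S = 415.25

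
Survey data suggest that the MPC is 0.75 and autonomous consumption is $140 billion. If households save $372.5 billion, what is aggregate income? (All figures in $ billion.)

S = Y − C = -140 + 0.25Y
-140 + 0.25Y = 372.5, so 0.25Y = 512.5 and Y = 2050

Y = 2050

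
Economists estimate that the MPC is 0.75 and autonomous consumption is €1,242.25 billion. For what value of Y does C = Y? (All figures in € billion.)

At break-even, C = Y: 1242.25 + 0.75Y = Y
0.25Y = 1242.25, so Y = 1242.25/0.25 = 4969

Y = 4969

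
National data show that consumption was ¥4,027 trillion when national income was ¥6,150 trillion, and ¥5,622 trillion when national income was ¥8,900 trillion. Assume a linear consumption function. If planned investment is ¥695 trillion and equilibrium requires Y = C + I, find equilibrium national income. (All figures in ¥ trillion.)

Y = 2750

MPC = (5622 − 4027)/(8900 − 6150) = 1595/2750 = 0.58
a = 4027 − 0.58(6150) = 460
Equilibrium: Y = 460 + 0.58Y + 695
0.42Y = 1155, so Y = 1155/0.42 = 2750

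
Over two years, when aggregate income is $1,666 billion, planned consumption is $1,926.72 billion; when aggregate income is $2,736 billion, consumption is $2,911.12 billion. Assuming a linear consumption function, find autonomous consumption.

MPC = ΔC/ΔY = (2911.12 − 1926.72)/(2736 − 1666) = 984.4/1070 = 0.92
a = C − MPC·Y = 1926.72 − 0.92(1666) = 1926.72 − 1532.72 = 394

a = 394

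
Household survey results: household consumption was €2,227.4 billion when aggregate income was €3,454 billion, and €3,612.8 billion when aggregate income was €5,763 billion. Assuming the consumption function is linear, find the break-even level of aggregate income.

Y = 387.5

MPC = (3612.8 − 2227.4)/(5763 − 3454) = 1385.4/2309 = 0.6
a = 2227.4 − 0.6(3454) = 2227.4 − 2072.4 = 155
Break-even: Y = a/(1−MPC) = 155/0.4 = 387.5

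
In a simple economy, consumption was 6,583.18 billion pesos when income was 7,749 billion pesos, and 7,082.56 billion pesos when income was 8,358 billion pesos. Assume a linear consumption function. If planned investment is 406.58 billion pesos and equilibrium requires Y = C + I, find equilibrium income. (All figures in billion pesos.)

MPC = (7082.56 − 6583.18)/(8358 − 7749) = 499.38/609 = 0.82
a = 6583.18 − 0.82(7749) = 229
Equilibrium: Y = 229 + 0.82Y + 406.58
0.18Y = 635.58, so Y = 635.58/0.18 = 3531

Y = 3531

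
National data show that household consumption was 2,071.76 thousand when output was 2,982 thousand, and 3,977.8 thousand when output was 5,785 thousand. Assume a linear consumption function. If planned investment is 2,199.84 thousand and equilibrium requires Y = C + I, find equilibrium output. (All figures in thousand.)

Y = 7012

MPC = (3977.8 − 2071.76)/(5785 − 2982) = 1906.04/2803 = 0.68
a = 2071.76 − 0.68(2982) = 44
Equilibrium: Y = 44 + 0.68Y + 2199.84
0.32Y = 2243.84, so Y = 2243.84/0.32 = 7012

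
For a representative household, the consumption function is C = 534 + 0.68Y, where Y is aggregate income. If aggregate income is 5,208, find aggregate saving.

S = 1132.56

C = 534 + 0.68(5208) = 534 + 3541.44 = 4075.44
S = Y − C = 5208 − 4075.44 = 1132.56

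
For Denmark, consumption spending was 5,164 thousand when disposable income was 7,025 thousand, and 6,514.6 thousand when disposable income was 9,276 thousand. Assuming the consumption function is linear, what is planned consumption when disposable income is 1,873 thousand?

MPC = (6514.6 − 5164)/(9276 − 7025) = 1350.6/2251 = 0.6
a = 5164 − 0.6(7025) = 5164 − 4215 = 949
C = 949 + 0.6(1873) = 949 + 1123.8 = 2072.8

C = 2072.8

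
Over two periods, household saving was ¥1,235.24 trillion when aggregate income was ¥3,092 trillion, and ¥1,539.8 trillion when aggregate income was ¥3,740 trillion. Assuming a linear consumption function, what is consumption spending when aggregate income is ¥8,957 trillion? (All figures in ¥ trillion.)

C = 4965.21

MPS = ΔS/ΔY = (1539.8 − 1235.24)/(3740 − 3092) = 304.56/648 = 0.47
MPC = 1 − MPS = 0.53
Autonomous saving = 1235.24 − 0.47(3092) = -218, so a = 218
C = 218 + 0.53(8957) = 218 + 4747.21 = 4965.21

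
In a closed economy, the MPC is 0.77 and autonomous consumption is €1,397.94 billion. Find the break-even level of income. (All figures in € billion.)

Y = 6078

At break-even, C = Y: 1397.94 + 0.77Y = Y
0.23Y = 1397.94, so Y = 1397.94/0.23 = 6078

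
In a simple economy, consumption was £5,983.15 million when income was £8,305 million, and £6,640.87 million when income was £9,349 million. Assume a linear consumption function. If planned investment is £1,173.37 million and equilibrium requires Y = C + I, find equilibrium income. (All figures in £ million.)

MPC = (6640.87 − 5983.15)/(9349 − 8305) = 657.72/1044 = 0.63
a = 5983.15 − 0.63(8305) = 751
Equilibrium: Y = 751 + 0.63Y + 1173.37
0.37Y = 1924.37, so Y = 1924.37/0.37 = 5201

Y = 5201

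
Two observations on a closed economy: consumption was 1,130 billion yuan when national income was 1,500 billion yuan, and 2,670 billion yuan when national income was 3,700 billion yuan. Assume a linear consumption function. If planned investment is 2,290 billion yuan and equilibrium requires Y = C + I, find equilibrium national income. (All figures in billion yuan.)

Y = 7900

MPC = (2670 − 1130)/(3700 − 1500) = 1540/2200 = 0.7
a = 1130 − 0.7(1500) = 80
Equilibrium: Y = 80 + 0.7Y + 2290
0.3Y = 2370, so Y = 2370/0.3 = 7900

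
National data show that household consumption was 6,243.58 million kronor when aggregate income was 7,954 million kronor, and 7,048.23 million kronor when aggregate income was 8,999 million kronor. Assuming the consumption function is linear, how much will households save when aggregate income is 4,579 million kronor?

S = 934.17

MPC = (7048.23 − 6243.58)/(8999 − 7954) = 804.65/1045 = 0.77
a = 6243.58 − 0.77(7954) = 6243.58 − 6124.58 = 119
C = 119 + 0.77(4579) = 3644.83
S = 4579 − 3644.83 = 934.17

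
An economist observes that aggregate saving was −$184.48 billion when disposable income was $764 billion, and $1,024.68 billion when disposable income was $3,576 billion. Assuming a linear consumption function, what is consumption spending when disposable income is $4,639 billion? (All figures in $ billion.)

MPS = ΔS/ΔY = (1024.68 − (-184.48))/(3576 − 764) = 1209.16/2812 = 0.43
MPC = 1 − MPS = 0.57
Autonomous saving = -184.48 − 0.43(764) = -513, so a = 513
C = 513 + 0.57(4639) = 513 + 2644.23 = 3157.23

C = 3157.23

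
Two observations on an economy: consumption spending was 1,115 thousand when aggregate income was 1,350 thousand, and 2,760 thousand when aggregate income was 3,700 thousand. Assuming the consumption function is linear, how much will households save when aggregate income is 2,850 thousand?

MPC = (2760 − 1115)/(3700 − 1350) = 1645/2350 = 0.7
a = 1115 − 0.7(1350) = 1115 − 945 = 170
C = 170 + 0.7(2850) = 2165
S = 2850 − 2165 = 685

S = 685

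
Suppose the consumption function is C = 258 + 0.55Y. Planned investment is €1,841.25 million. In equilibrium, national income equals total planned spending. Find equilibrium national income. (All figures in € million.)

Y = 4665

Y = C + I = 258 + 0.55Y + 1841.25
Y − 0.55Y = 2099.25
0.45Y = 2099.25, so Y = 2099.25/0.45 = 4665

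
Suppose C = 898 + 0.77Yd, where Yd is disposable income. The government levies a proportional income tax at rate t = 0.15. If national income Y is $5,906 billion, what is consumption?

C = 4763.477

Yd = (1 − 0.15)(5906) = 0.85(5906) = 5020.1
C = 898 + 0.77(5020.1) = 898 + 3865.477 = 4763.477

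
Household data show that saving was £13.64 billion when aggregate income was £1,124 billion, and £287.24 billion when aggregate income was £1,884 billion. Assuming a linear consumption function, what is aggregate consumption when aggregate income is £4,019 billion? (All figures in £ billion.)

MPS = ΔS/ΔY = (287.24 − 13.64)/(1884 − 1124) = 273.6/760 = 0.36
MPC = 1 − MPS = 0.64
Autonomous saving = 13.64 − 0.36(1124) = -391, so a = 391
C = 391 + 0.64(4019) = 391 + 2572.16 = 2963.16

C = 2963.16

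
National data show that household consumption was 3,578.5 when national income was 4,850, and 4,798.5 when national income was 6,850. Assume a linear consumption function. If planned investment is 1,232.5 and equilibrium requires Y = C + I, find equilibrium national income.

Y = 4750

MPC = (4798.5 − 3578.5)/(6850 − 4850) = 1220/2000 = 0.61
a = 3578.5 − 0.61(4850) = 620
Equilibrium: Y = 620 + 0.61Y + 1232.5
0.39Y = 1852.5, so Y = 1852.5/0.39 = 4750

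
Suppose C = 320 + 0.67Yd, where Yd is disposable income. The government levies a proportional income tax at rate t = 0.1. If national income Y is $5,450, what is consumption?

Yd = (1 − 0.1)(5450) = 0.9(5450) = 4905
C = 320 + 0.67(4905) = 320 + 3286.35 = 3606.35

C = 3606.35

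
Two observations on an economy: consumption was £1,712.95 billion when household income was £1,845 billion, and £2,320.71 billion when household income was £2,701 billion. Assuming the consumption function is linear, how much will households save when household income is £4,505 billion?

S = 903.45

MPC = (2320.71 − 1712.95)/(2701 − 1845) = 607.76/856 = 0.71
a = 1712.95 − 0.71(1845) = 1712.95 − 1309.95 = 403
C = 403 + 0.71(4505) = 3601.55
S = 4505 − 3601.55 = 903.45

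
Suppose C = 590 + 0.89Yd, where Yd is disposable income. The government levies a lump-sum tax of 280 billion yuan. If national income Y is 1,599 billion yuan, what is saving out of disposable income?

Yd = Y − T = 1599 − 280 = 1319
C = 590 + 0.89(1319) = 590 + 1173.91 = 1763.91
S = Yd − C = 1319 − 1763.91 = -444.91

S = -444.91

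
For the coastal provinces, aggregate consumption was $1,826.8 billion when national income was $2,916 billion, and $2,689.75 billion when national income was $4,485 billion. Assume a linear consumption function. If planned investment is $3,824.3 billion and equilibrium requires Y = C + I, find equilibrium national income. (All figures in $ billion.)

MPC = (2689.75 − 1826.8)/(4485 − 2916) = 862.95/1569 = 0.55
a = 1826.8 − 0.55(2916) = 223
Equilibrium: Y = 223 + 0.55Y + 3824.3
0.45Y = 4047.3, so Y = 4047.3/0.45 = 8994

Y = 8994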